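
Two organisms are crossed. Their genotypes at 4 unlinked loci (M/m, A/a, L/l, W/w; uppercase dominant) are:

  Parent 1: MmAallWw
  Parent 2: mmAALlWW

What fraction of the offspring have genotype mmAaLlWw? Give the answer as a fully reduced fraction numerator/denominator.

P(mmAaLlWw) = 1/16

MmAallWw gametes: MAlW×2, MAlw×2, MalW×2, Malw×2, mAlW×2, mAlw×2, malW×2, malw×2
mmAALlWW gametes: mALW×8, mAlW×8
MmAallWw×mmAALlWW grid (16·16=256): MmAALlWW=16 MmAALlWw=16 MmAAllWW=16 MmAAllWw=16 MmAaLlWW=16 MmAaLlWw=16 MmAallWW=16 MmAallWw=16 mmAALlWW=16 mmAALlWw=16 mmAAllWW=16 mmAAllWw=16 mmAaLlWW=16 mmAaLlWw=16 mmAallWW=16 mmAallWw=16
mmAaLlWw hits 16/256; gcd=16; 16÷16/256÷16 = 1/16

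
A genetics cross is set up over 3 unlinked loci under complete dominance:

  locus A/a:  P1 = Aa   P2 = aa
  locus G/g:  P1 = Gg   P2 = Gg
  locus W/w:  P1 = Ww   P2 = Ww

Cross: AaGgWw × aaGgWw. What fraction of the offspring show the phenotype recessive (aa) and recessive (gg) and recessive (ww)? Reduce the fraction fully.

P(aa gg ww) = 1/32

AaGgWw gametes: AGW×1, AGw×1, AgW×1, Agw×1, aGW×1, aGw×1, agW×1, agw×1
aaGgWw gametes: aGW×2, aGw×2, agW×2, agw×2
AaGgWw×aaGgWw grid (8·8=64): AaGGWW=2 AaGGWw=4 AaGGww=2 AaGgWW=4 AaGgWw=8 AaGgww=4 AaggWW=2 AaggWw=4 Aaggww=2 aaGGWW=2 aaGGWw=4 aaGGww=2 aaGgWW=4 aaGgWw=8 aaGgww=4 aaggWW=2 aaggWw=4 aaggww=2
aa gg ww hits 2/64; gcd=2; 2÷2/64÷2 = 1/32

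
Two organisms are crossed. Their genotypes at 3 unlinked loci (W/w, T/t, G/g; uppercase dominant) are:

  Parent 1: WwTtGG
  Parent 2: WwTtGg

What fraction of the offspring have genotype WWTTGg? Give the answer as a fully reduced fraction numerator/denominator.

P(WWTTGg) = 1/32

WwTtGG gametes: WTG×2, WtG×2, wTG×2, wtG×2
WwTtGg gametes: WTG×1, WTg×1, WtG×1, Wtg×1, wTG×1, wTg×1, wtG×1, wtg×1
WwTtGG×WwTtGg grid (8·8=64): WWTTGG=2 WWTTGg=2 WWTtGG=4 WWTtGg=4 WWttGG=2 WWttGg=2 WwTTGG=4 WwTTGg=4 WwTtGG=8 WwTtGg=8 WwttGG=4 WwttGg=4 wwTTGG=2 wwTTGg=2 wwTtGG=4 wwTtGg=4 wwttGG=2 wwttGg=2
WWTTGg hits 2/64; gcd=2; 2÷2/64÷2 = 1/32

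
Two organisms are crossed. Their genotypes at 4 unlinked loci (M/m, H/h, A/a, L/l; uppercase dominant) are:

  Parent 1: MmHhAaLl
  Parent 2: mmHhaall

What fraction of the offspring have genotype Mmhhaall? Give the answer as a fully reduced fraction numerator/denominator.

MmHhAaLl gametes: MHAL×1, MHAl×1, MHaL×1, MHal×1, MhAL×1, MhAl×1, MhaL×1, Mhal×1, mHAL×1, mHAl×1, mHaL×1, mHal×1, mhAL×1, mhAl×1, mhaL×1, mhal×1
mmHhaall gametes: mHal×8, mhal×8
MmHhAaLl×mmHhaall grid (16·16=256): MmHHAaLl=8 MmHHAall=8 MmHHaaLl=8 MmHHaall=8 MmHhAaLl=16 MmHhAall=16 MmHhaaLl=16 MmHhaall=16 MmhhAaLl=8 MmhhAall=8 MmhhaaLl=8 Mmhhaall=8 mmHHAaLl=8 mmHHAall=8 mmHHaaLl=8 mmHHaall=8 mmHhAaLl=16 mmHhAall=16 mmHhaaLl=16 mmHhaall=16 mmhhAaLl=8 mmhhAall=8 mmhhaaLl=8 mmhhaall=8
Mmhhaall hits 8/256; gcd=8; 8÷8/256÷8 = 1/32

P(Mmhhaall) = 1/32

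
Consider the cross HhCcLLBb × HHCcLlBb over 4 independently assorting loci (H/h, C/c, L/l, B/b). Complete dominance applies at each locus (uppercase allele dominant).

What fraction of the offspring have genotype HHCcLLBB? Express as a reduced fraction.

P(HHCcLLBB) = 1/32

HhCcLLBb gametes: HCLB×2, HCLb×2, HcLB×2, HcLb×2, hCLB×2, hCLb×2, hcLB×2, hcLb×2
HHCcLlBb gametes: HCLB×2, HCLb×2, HClB×2, HClb×2, HcLB×2, HcLb×2, HclB×2, Hclb×2
HhCcLLBb×HHCcLlBb grid (16·16=256): HHCCLLBB=4 HHCCLLBb=8 HHCCLLbb=4 HHCCLlBB=4 HHCCLlBb=8 HHCCLlbb=4 HHCcLLBB=8 HHCcLLBb=16 HHCcLLbb=8 HHCcLlBB=8 HHCcLlBb=16 HHCcLlbb=8 HHccLLBB=4 HHccLLBb=8 HHccLLbb=4 HHccLlBB=4 HHccLlBb=8 HHccLlbb=4 HhCCLLBB=4 HhCCLLBb=8 HhCCLLbb=4 HhCCLlBB=4 HhCCLlBb=8 HhCCLlbb=4 HhCcLLBB=8 HhCcLLBb=16 HhCcLLbb=8 HhCcLlBB=8 HhCcLlBb=16 HhCcLlbb=8 HhccLLBB=4 HhccLLBb=8 HhccLLbb=4 HhccLlBB=4 HhccLlBb=8 HhccLlbb=4
HHCcLLBB hits 8/256; gcd=8; 8÷8/256÷8 = 1/32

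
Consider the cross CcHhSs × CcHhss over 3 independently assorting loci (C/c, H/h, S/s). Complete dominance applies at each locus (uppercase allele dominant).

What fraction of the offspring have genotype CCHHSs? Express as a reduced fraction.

CcHhSs gametes: CHS×1, CHs×1, ChS×1, Chs×1, cHS×1, cHs×1, chS×1, chs×1
CcHhss gametes: CHs×2, Chs×2, cHs×2, chs×2
CcHhSs×CcHhss grid (8·8=64): CCHHSs=2 CCHHss=2 CCHhSs=4 CCHhss=4 CChhSs=2 CChhss=2 CcHHSs=4 CcHHss=4 CcHhSs=8 CcHhss=8 CchhSs=4 Cchhss=4 ccHHSs=2 ccHHss=2 ccHhSs=4 ccHhss=4 cchhSs=2 cchhss=2
CCHHSs hits 2/64; gcd=2; 2÷2/64÷2 = 1/32

P(CCHHSs) = 1/32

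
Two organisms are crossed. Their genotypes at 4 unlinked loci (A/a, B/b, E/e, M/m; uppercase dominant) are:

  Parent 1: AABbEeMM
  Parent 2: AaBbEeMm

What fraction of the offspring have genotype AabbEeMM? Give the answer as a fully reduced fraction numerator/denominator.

AABbEeMM gametes: ABEM×4, ABeM×4, AbEM×4, AbeM×4
AaBbEeMm gametes: ABEM×1, ABEm×1, ABeM×1, ABem×1, AbEM×1, AbEm×1, AbeM×1, Abem×1, aBEM×1, aBEm×1, aBeM×1, aBem×1, abEM×1, abEm×1, abeM×1, abem×1
AABbEeMM×AaBbEeMm grid (16·16=256): AABBEEMM=4 AABBEEMm=4 AABBEeMM=8 AABBEeMm=8 AABBeeMM=4 AABBeeMm=4 AABbEEMM=8 AABbEEMm=8 AABbEeMM=16 AABbEeMm=16 AABbeeMM=8 AABbeeMm=8 AAbbEEMM=4 AAbbEEMm=4 AAbbEeMM=8 AAbbEeMm=8 AAbbeeMM=4 AAbbeeMm=4 AaBBEEMM=4 AaBBEEMm=4 AaBBEeMM=8 AaBBEeMm=8 AaBBeeMM=4 AaBBeeMm=4 AaBbEEMM=8 AaBbEEMm=8 AaBbEeMM=16 AaBbEeMm=16 AaBbeeMM=8 AaBbeeMm=8 AabbEEMM=4 AabbEEMm=4 AabbEeMM=8 AabbEeMm=8 AabbeeMM=4 AabbeeMm=4
AabbEeMM hits 8/256; gcd=8; 8÷8/256÷8 = 1/32

P(AabbEeMM) = 1/32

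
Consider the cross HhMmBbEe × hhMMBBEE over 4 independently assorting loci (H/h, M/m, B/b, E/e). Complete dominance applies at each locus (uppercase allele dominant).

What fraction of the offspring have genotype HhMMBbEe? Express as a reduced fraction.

P(HhMMBbEe) = 1/16

HhMmBbEe gametes: HMBE×1, HMBe×1, HMbE×1, HMbe×1, HmBE×1, HmBe×1, HmbE×1, Hmbe×1, hMBE×1, hMBe×1, hMbE×1, hMbe×1, hmBE×1, hmBe×1, hmbE×1, hmbe×1
hhMMBBEE gametes: hMBE×16
HhMmBbEe×hhMMBBEE grid (16·16=256): HhMMBBEE=16 HhMMBBEe=16 HhMMBbEE=16 HhMMBbEe=16 HhMmBBEE=16 HhMmBBEe=16 HhMmBbEE=16 HhMmBbEe=16 hhMMBBEE=16 hhMMBBEe=16 hhMMBbEE=16 hhMMBbEe=16 hhMmBBEE=16 hhMmBBEe=16 hhMmBbEE=16 hhMmBbEe=16
HhMMBbEe hits 16/256; gcd=16; 16÷16/256÷16 = 1/16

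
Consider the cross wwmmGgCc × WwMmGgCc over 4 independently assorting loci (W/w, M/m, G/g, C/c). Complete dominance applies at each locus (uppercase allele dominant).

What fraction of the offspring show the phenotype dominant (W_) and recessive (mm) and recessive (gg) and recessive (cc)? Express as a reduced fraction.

P(W_ mm gg cc) = 1/64

wwmmGgCc gametes: wmGC×4, wmGc×4, wmgC×4, wmgc×4
WwMmGgCc gametes: WMGC×1, WMGc×1, WMgC×1, WMgc×1, WmGC×1, WmGc×1, WmgC×1, Wmgc×1, wMGC×1, wMGc×1, wMgC×1, wMgc×1, wmGC×1, wmGc×1, wmgC×1, wmgc×1
wwmmGgCc×WwMmGgCc grid (16·16=256): WwMmGGCC=4 WwMmGGCc=8 WwMmGGcc=4 WwMmGgCC=8 WwMmGgCc=16 WwMmGgcc=8 WwMmggCC=4 WwMmggCc=8 WwMmggcc=4 WwmmGGCC=4 WwmmGGCc=8 WwmmGGcc=4 WwmmGgCC=8 WwmmGgCc=16 WwmmGgcc=8 WwmmggCC=4 WwmmggCc=8 Wwmmggcc=4 wwMmGGCC=4 wwMmGGCc=8 wwMmGGcc=4 wwMmGgCC=8 wwMmGgCc=16 wwMmGgcc=8 wwMmggCC=4 wwMmggCc=8 wwMmggcc=4 wwmmGGCC=4 wwmmGGCc=8 wwmmGGcc=4 wwmmGgCC=8 wwmmGgCc=16 wwmmGgcc=8 wwmmggCC=4 wwmmggCc=8 wwmmggcc=4
W_ mm gg cc hits 4/256; gcd=4; 4÷4/256÷4 = 1/64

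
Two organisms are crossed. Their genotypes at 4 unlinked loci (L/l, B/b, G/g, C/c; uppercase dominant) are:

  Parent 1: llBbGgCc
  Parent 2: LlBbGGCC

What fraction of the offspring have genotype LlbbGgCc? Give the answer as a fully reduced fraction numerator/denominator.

P(LlbbGgCc) = 1/32

llBbGgCc gametes: lBGC×2, lBGc×2, lBgC×2, lBgc×2, lbGC×2, lbGc×2, lbgC×2, lbgc×2
LlBbGGCC gametes: LBGC×4, LbGC×4, lBGC×4, lbGC×4
llBbGgCc×LlBbGGCC grid (16·16=256): LlBBGGCC=8 LlBBGGCc=8 LlBBGgCC=8 LlBBGgCc=8 LlBbGGCC=16 LlBbGGCc=16 LlBbGgCC=16 LlBbGgCc=16 LlbbGGCC=8 LlbbGGCc=8 LlbbGgCC=8 LlbbGgCc=8 llBBGGCC=8 llBBGGCc=8 llBBGgCC=8 llBBGgCc=8 llBbGGCC=16 llBbGGCc=16 llBbGgCC=16 llBbGgCc=16 llbbGGCC=8 llbbGGCc=8 llbbGgCC=8 llbbGgCc=8
LlbbGgCc hits 8/256; gcd=8; 8÷8/256÷8 = 1/32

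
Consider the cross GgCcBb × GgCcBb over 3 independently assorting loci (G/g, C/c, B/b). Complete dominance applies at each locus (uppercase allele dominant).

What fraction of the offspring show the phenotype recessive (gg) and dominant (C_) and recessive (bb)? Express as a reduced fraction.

GgCcBb gametes: GCB×1, GCb×1, GcB×1, Gcb×1, gCB×1, gCb×1, gcB×1, gcb×1
GgCcBb gametes: GCB×1, GCb×1, GcB×1, Gcb×1, gCB×1, gCb×1, gcB×1, gcb×1
GgCcBb×GgCcBb grid (8·8=64): GGCCBB=1 GGCCBb=2 GGCCbb=1 GGCcBB=2 GGCcBb=4 GGCcbb=2 GGccBB=1 GGccBb=2 GGccbb=1 GgCCBB=2 GgCCBb=4 GgCCbb=2 GgCcBB=4 GgCcBb=8 GgCcbb=4 GgccBB=2 GgccBb=4 Ggccbb=2 ggCCBB=1 ggCCBb=2 ggCCbb=1 ggCcBB=2 ggCcBb=4 ggCcbb=2 ggccBB=1 ggccBb=2 ggccbb=1
gg C_ bb hits 3/64; gcd=1; 3÷1/64÷1 = 3/64

P(gg C_ bb) = 3/64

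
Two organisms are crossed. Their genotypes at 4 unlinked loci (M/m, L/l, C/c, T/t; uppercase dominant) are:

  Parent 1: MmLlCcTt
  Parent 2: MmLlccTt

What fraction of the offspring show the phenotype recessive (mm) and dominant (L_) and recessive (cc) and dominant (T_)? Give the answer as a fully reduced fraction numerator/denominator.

P(mm L_ cc T_) = 9/128

MmLlCcTt gametes: MLCT×1, MLCt×1, MLcT×1, MLct×1, MlCT×1, MlCt×1, MlcT×1, Mlct×1, mLCT×1, mLCt×1, mLcT×1, mLct×1, mlCT×1, mlCt×1, mlcT×1, mlct×1
MmLlccTt gametes: MLcT×2, MLct×2, MlcT×2, Mlct×2, mLcT×2, mLct×2, mlcT×2, mlct×2
MmLlCcTt×MmLlccTt grid (16·16=256): MMLLCcTT=2 MMLLCcTt=4 MMLLCctt=2 MMLLccTT=2 MMLLccTt=4 MMLLcctt=2 MMLlCcTT=4 MMLlCcTt=8 MMLlCctt=4 MMLlccTT=4 MMLlccTt=8 MMLlcctt=4 MMllCcTT=2 MMllCcTt=4 MMllCctt=2 MMllccTT=2 MMllccTt=4 MMllcctt=2 MmLLCcTT=4 MmLLCcTt=8 MmLLCctt=4 MmLLccTT=4 MmLLccTt=8 MmLLcctt=4 MmLlCcTT=8 MmLlCcTt=16 MmLlCctt=8 MmLlccTT=8 MmLlccTt=16 MmLlcctt=8 MmllCcTT=4 MmllCcTt=8 MmllCctt=4 MmllccTT=4 MmllccTt=8 Mmllcctt=4 mmLLCcTT=2 mmLLCcTt=4 mmLLCctt=2 mmLLccTT=2 mmLLccTt=4 mmLLcctt=2 mmLlCcTT=4 mmLlCcTt=8 mmLlCctt=4 mmLlccTT=4 mmLlccTt=8 mmLlcctt=4 mmllCcTT=2 mmllCcTt=4 mmllCctt=2 mmllccTT=2 mmllccTt=4 mmllcctt=2
mm L_ cc T_ hits 18/256; gcd=2; 18÷2/256÷2 = 9/128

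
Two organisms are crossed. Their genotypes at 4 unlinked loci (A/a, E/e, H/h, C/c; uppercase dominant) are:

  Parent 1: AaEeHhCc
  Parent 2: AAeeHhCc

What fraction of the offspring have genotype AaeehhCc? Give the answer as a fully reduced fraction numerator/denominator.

AaEeHhCc gametes: AEHC×1, AEHc×1, AEhC×1, AEhc×1, AeHC×1, AeHc×1, AehC×1, Aehc×1, aEHC×1, aEHc×1, aEhC×1, aEhc×1, aeHC×1, aeHc×1, aehC×1, aehc×1
AAeeHhCc gametes: AeHC×4, AeHc×4, AehC×4, Aehc×4
AaEeHhCc×AAeeHhCc grid (16·16=256): AAEeHHCC=4 AAEeHHCc=8 AAEeHHcc=4 AAEeHhCC=8 AAEeHhCc=16 AAEeHhcc=8 AAEehhCC=4 AAEehhCc=8 AAEehhcc=4 AAeeHHCC=4 AAeeHHCc=8 AAeeHHcc=4 AAeeHhCC=8 AAeeHhCc=16 AAeeHhcc=8 AAeehhCC=4 AAeehhCc=8 AAeehhcc=4 AaEeHHCC=4 AaEeHHCc=8 AaEeHHcc=4 AaEeHhCC=8 AaEeHhCc=16 AaEeHhcc=8 AaEehhCC=4 AaEehhCc=8 AaEehhcc=4 AaeeHHCC=4 AaeeHHCc=8 AaeeHHcc=4 AaeeHhCC=8 AaeeHhCc=16 AaeeHhcc=8 AaeehhCC=4 AaeehhCc=8 Aaeehhcc=4
AaeehhCc hits 8/256; gcd=8; 8÷8/256÷8 = 1/32

P(AaeehhCc) = 1/32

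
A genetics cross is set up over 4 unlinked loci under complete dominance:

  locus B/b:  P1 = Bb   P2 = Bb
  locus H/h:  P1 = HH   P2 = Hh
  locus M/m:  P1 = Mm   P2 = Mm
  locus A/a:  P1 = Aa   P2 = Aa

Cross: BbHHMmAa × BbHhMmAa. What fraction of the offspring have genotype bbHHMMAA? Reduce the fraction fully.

BbHHMmAa gametes: BHMA×2, BHMa×2, BHmA×2, BHma×2, bHMA×2, bHMa×2, bHmA×2, bHma×2
BbHhMmAa gametes: BHMA×1, BHMa×1, BHmA×1, BHma×1, BhMA×1, BhMa×1, BhmA×1, Bhma×1, bHMA×1, bHMa×1, bHmA×1, bHma×1, bhMA×1, bhMa×1, bhmA×1, bhma×1
BbHHMmAa×BbHhMmAa grid (16·16=256): BBHHMMAA=2 BBHHMMAa=4 BBHHMMaa=2 BBHHMmAA=4 BBHHMmAa=8 BBHHMmaa=4 BBHHmmAA=2 BBHHmmAa=4 BBHHmmaa=2 BBHhMMAA=2 BBHhMMAa=4 BBHhMMaa=2 BBHhMmAA=4 BBHhMmAa=8 BBHhMmaa=4 BBHhmmAA=2 BBHhmmAa=4 BBHhmmaa=2 BbHHMMAA=4 BbHHMMAa=8 BbHHMMaa=4 BbHHMmAA=8 BbHHMmAa=16 BbHHMmaa=8 BbHHmmAA=4 BbHHmmAa=8 BbHHmmaa=4 BbHhMMAA=4 BbHhMMAa=8 BbHhMMaa=4 BbHhMmAA=8 BbHhMmAa=16 BbHhMmaa=8 BbHhmmAA=4 BbHhmmAa=8 BbHhmmaa=4 bbHHMMAA=2 bbHHMMAa=4 bbHHMMaa=2 bbHHMmAA=4 bbHHMmAa=8 bbHHMmaa=4 bbHHmmAA=2 bbHHmmAa=4 bbHHmmaa=2 bbHhMMAA=2 bbHhMMAa=4 bbHhMMaa=2 bbHhMmAA=4 bbHhMmAa=8 bbHhMmaa=4 bbHhmmAA=2 bbHhmmAa=4 bbHhmmaa=2
bbHHMMAA hits 2/256; gcd=2; 2÷2/256÷2 = 1/128

P(bbHHMMAA) = 1/128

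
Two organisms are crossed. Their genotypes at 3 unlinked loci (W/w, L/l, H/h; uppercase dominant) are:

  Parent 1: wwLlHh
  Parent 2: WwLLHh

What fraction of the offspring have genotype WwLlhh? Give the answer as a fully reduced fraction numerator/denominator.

P(WwLlhh) = 1/16

wwLlHh gametes: wLH×2, wLh×2, wlH×2, wlh×2
WwLLHh gametes: WLH×2, WLh×2, wLH×2, wLh×2
wwLlHh×WwLLHh grid (8·8=64): WwLLHH=4 WwLLHh=8 WwLLhh=4 WwLlHH=4 WwLlHh=8 WwLlhh=4 wwLLHH=4 wwLLHh=8 wwLLhh=4 wwLlHH=4 wwLlHh=8 wwLlhh=4
WwLlhh hits 4/64; gcd=4; 4÷4/64÷4 = 1/16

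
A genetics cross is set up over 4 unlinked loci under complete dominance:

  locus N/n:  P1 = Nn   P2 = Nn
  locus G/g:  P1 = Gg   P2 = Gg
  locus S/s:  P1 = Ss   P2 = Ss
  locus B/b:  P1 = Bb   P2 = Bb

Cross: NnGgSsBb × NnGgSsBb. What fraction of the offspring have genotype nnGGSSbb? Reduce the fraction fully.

NnGgSsBb gametes: NGSB×1, NGSb×1, NGsB×1, NGsb×1, NgSB×1, NgSb×1, NgsB×1, Ngsb×1, nGSB×1, nGSb×1, nGsB×1, nGsb×1, ngSB×1, ngSb×1, ngsB×1, ngsb×1
NnGgSsBb gametes: NGSB×1, NGSb×1, NGsB×1, NGsb×1, NgSB×1, NgSb×1, NgsB×1, Ngsb×1, nGSB×1, nGSb×1, nGsB×1, nGsb×1, ngSB×1, ngSb×1, ngsB×1, ngsb×1
NnGgSsBb×NnGgSsBb grid (16·16=256): NNGGSSBB=1 NNGGSSBb=2 NNGGSSbb=1 NNGGSsBB=2 NNGGSsBb=4 NNGGSsbb=2 NNGGssBB=1 NNGGssBb=2 NNGGssbb=1 NNGgSSBB=2 NNGgSSBb=4 NNGgSSbb=2 NNGgSsBB=4 NNGgSsBb=8 NNGgSsbb=4 NNGgssBB=2 NNGgssBb=4 NNGgssbb=2 NNggSSBB=1 NNggSSBb=2 NNggSSbb=1 NNggSsBB=2 NNggSsBb=4 NNggSsbb=2 NNggssBB=1 NNggssBb=2 NNggssbb=1 NnGGSSBB=2 NnGGSSBb=4 NnGGSSbb=2 NnGGSsBB=4 NnGGSsBb=8 NnGGSsbb=4 NnGGssBB=2 NnGGssBb=4 NnGGssbb=2 NnGgSSBB=4 NnGgSSBb=8 NnGgSSbb=4 NnGgSsBB=8 NnGgSsBb=16 NnGgSsbb=8 NnGgssBB=4 NnGgssBb=8 NnGgssbb=4 NnggSSBB=2 NnggSSBb=4 NnggSSbb=2 NnggSsBB=4 NnggSsBb=8 NnggSsbb=4 NnggssBB=2 NnggssBb=4 Nnggssbb=2 nnGGSSBB=1 nnGGSSBb=2 nnGGSSbb=1 nnGGSsBB=2 nnGGSsBb=4 nnGGSsbb=2 nnGGssBB=1 nnGGssBb=2 nnGGssbb=1 nnGgSSBB=2 nnGgSSBb=4 nnGgSSbb=2 nnGgSsBB=4 nnGgSsBb=8 nnGgSsbb=4 nnGgssBB=2 nnGgssBb=4 nnGgssbb=2 nnggSSBB=1 nnggSSBb=2 nnggSSbb=1 nnggSsBB=2 nnggSsBb=4 nnggSsbb=2 nnggssBB=1 nnggssBb=2 nnggssbb=1
nnGGSSbb hits 1/256; gcd=1; 1÷1/256÷1 = 1/256

P(nnGGSSbb) = 1/256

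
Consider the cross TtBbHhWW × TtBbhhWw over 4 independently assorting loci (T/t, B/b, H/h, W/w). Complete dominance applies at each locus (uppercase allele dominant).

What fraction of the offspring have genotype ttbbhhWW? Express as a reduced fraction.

TtBbHhWW gametes: TBHW×2, TBhW×2, TbHW×2, TbhW×2, tBHW×2, tBhW×2, tbHW×2, tbhW×2
TtBbhhWw gametes: TBhW×2, TBhw×2, TbhW×2, Tbhw×2, tBhW×2, tBhw×2, tbhW×2, tbhw×2
TtBbHhWW×TtBbhhWw grid (16·16=256): TTBBHhWW=4 TTBBHhWw=4 TTBBhhWW=4 TTBBhhWw=4 TTBbHhWW=8 TTBbHhWw=8 TTBbhhWW=8 TTBbhhWw=8 TTbbHhWW=4 TTbbHhWw=4 TTbbhhWW=4 TTbbhhWw=4 TtBBHhWW=8 TtBBHhWw=8 TtBBhhWW=8 TtBBhhWw=8 TtBbHhWW=16 TtBbHhWw=16 TtBbhhWW=16 TtBbhhWw=16 TtbbHhWW=8 TtbbHhWw=8 TtbbhhWW=8 TtbbhhWw=8 ttBBHhWW=4 ttBBHhWw=4 ttBBhhWW=4 ttBBhhWw=4 ttBbHhWW=8 ttBbHhWw=8 ttBbhhWW=8 ttBbhhWw=8 ttbbHhWW=4 ttbbHhWw=4 ttbbhhWW=4 ttbbhhWw=4
ttbbhhWW hits 4/256; gcd=4; 4÷4/256÷4 = 1/64

P(ttbbhhWW) = 1/64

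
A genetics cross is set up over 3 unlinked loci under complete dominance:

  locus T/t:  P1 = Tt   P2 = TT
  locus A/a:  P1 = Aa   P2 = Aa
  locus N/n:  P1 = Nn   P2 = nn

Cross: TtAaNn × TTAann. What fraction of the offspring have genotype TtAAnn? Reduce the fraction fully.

TtAaNn gametes: TAN×1, TAn×1, TaN×1, Tan×1, tAN×1, tAn×1, taN×1, tan×1
TTAann gametes: TAn×4, Tan×4
TtAaNn×TTAann grid (8·8=64): TTAANn=4 TTAAnn=4 TTAaNn=8 TTAann=8 TTaaNn=4 TTaann=4 TtAANn=4 TtAAnn=4 TtAaNn=8 TtAann=8 TtaaNn=4 Ttaann=4
TtAAnn hits 4/64; gcd=4; 4÷4/64÷4 = 1/16

P(TtAAnn) = 1/16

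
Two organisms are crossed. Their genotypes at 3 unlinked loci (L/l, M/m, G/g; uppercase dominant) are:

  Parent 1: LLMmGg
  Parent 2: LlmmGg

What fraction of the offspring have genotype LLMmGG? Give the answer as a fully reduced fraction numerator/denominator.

LLMmGg gametes: LMG×2, LMg×2, LmG×2, Lmg×2
LlmmGg gametes: LmG×2, Lmg×2, lmG×2, lmg×2
LLMmGg×LlmmGg grid (8·8=64): LLMmGG=4 LLMmGg=8 LLMmgg=4 LLmmGG=4 LLmmGg=8 LLmmgg=4 LlMmGG=4 LlMmGg=8 LlMmgg=4 LlmmGG=4 LlmmGg=8 Llmmgg=4
LLMmGG hits 4/64; gcd=4; 4÷4/64÷4 = 1/16

P(LLMmGG) = 1/16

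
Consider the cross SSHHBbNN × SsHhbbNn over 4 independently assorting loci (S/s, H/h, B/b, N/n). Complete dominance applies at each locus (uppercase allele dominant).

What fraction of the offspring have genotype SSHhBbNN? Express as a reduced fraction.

P(SSHhBbNN) = 1/16

SSHHBbNN gametes: SHBN×8, SHbN×8
SsHhbbNn gametes: SHbN×2, SHbn×2, ShbN×2, Shbn×2, sHbN×2, sHbn×2, shbN×2, shbn×2
SSHHBbNN×SsHhbbNn grid (16·16=256): SSHHBbNN=16 SSHHBbNn=16 SSHHbbNN=16 SSHHbbNn=16 SSHhBbNN=16 SSHhBbNn=16 SSHhbbNN=16 SSHhbbNn=16 SsHHBbNN=16 SsHHBbNn=16 SsHHbbNN=16 SsHHbbNn=16 SsHhBbNN=16 SsHhBbNn=16 SsHhbbNN=16 SsHhbbNn=16
SSHhBbNN hits 16/256; gcd=16; 16÷16/256÷16 = 1/16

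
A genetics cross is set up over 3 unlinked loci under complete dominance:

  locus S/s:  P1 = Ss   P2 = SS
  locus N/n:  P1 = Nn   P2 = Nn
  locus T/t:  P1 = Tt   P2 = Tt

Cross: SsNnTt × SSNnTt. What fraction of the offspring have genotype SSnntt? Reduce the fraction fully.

SsNnTt gametes: SNT×1, SNt×1, SnT×1, Snt×1, sNT×1, sNt×1, snT×1, snt×1
SSNnTt gametes: SNT×2, SNt×2, SnT×2, Snt×2
SsNnTt×SSNnTt grid (8·8=64): SSNNTT=2 SSNNTt=4 SSNNtt=2 SSNnTT=4 SSNnTt=8 SSNntt=4 SSnnTT=2 SSnnTt=4 SSnntt=2 SsNNTT=2 SsNNTt=4 SsNNtt=2 SsNnTT=4 SsNnTt=8 SsNntt=4 SsnnTT=2 SsnnTt=4 Ssnntt=2
SSnntt hits 2/64; gcd=2; 2÷2/64÷2 = 1/32

P(SSnntt) = 1/32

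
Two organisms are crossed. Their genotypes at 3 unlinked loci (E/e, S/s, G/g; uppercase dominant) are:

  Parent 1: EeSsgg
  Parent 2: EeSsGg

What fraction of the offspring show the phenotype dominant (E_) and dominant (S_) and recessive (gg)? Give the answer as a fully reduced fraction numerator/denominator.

P(E_ S_ gg) = 9/32

EeSsgg gametes: ESg×2, Esg×2, eSg×2, esg×2
EeSsGg gametes: ESG×1, ESg×1, EsG×1, Esg×1, eSG×1, eSg×1, esG×1, esg×1
EeSsgg×EeSsGg grid (8·8=64): EESSGg=2 EESSgg=2 EESsGg=4 EESsgg=4 EEssGg=2 EEssgg=2 EeSSGg=4 EeSSgg=4 EeSsGg=8 EeSsgg=8 EessGg=4 Eessgg=4 eeSSGg=2 eeSSgg=2 eeSsGg=4 eeSsgg=4 eessGg=2 eessgg=2
E_ S_ gg hits 18/64; gcd=2; 18÷2/64÷2 = 9/32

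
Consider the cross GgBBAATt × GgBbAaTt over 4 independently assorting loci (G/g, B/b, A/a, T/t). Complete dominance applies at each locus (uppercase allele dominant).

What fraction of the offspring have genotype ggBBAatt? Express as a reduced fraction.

GgBBAATt gametes: GBAT×4, GBAt×4, gBAT×4, gBAt×4
GgBbAaTt gametes: GBAT×1, GBAt×1, GBaT×1, GBat×1, GbAT×1, GbAt×1, GbaT×1, Gbat×1, gBAT×1, gBAt×1, gBaT×1, gBat×1, gbAT×1, gbAt×1, gbaT×1, gbat×1
GgBBAATt×GgBbAaTt grid (16·16=256): GGBBAATT=4 GGBBAATt=8 GGBBAAtt=4 GGBBAaTT=4 GGBBAaTt=8 GGBBAatt=4 GGBbAATT=4 GGBbAATt=8 GGBbAAtt=4 GGBbAaTT=4 GGBbAaTt=8 GGBbAatt=4 GgBBAATT=8 GgBBAATt=16 GgBBAAtt=8 GgBBAaTT=8 GgBBAaTt=16 GgBBAatt=8 GgBbAATT=8 GgBbAATt=16 GgBbAAtt=8 GgBbAaTT=8 GgBbAaTt=16 GgBbAatt=8 ggBBAATT=4 ggBBAATt=8 ggBBAAtt=4 ggBBAaTT=4 ggBBAaTt=8 ggBBAatt=4 ggBbAATT=4 ggBbAATt=8 ggBbAAtt=4 ggBbAaTT=4 ggBbAaTt=8 ggBbAatt=4
ggBBAatt hits 4/256; gcd=4; 4÷4/256÷4 = 1/64

P(ggBBAatt) = 1/64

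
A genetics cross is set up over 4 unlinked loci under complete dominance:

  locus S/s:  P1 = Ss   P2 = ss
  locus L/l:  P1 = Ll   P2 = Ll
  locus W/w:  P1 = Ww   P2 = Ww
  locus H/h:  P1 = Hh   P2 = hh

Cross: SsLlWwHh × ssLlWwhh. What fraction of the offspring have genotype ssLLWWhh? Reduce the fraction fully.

P(ssLLWWhh) = 1/64

SsLlWwHh gametes: SLWH×1, SLWh×1, SLwH×1, SLwh×1, SlWH×1, SlWh×1, SlwH×1, Slwh×1, sLWH×1, sLWh×1, sLwH×1, sLwh×1, slWH×1, slWh×1, slwH×1, slwh×1
ssLlWwhh gametes: sLWh×4, sLwh×4, slWh×4, slwh×4
SsLlWwHh×ssLlWwhh grid (16·16=256): SsLLWWHh=4 SsLLWWhh=4 SsLLWwHh=8 SsLLWwhh=8 SsLLwwHh=4 SsLLwwhh=4 SsLlWWHh=8 SsLlWWhh=8 SsLlWwHh=16 SsLlWwhh=16 SsLlwwHh=8 SsLlwwhh=8 SsllWWHh=4 SsllWWhh=4 SsllWwHh=8 SsllWwhh=8 SsllwwHh=4 Ssllwwhh=4 ssLLWWHh=4 ssLLWWhh=4 ssLLWwHh=8 ssLLWwhh=8 ssLLwwHh=4 ssLLwwhh=4 ssLlWWHh=8 ssLlWWhh=8 ssLlWwHh=16 ssLlWwhh=16 ssLlwwHh=8 ssLlwwhh=8 ssllWWHh=4 ssllWWhh=4 ssllWwHh=8 ssllWwhh=8 ssllwwHh=4 ssllwwhh=4
ssLLWWhh hits 4/256; gcd=4; 4÷4/256÷4 = 1/64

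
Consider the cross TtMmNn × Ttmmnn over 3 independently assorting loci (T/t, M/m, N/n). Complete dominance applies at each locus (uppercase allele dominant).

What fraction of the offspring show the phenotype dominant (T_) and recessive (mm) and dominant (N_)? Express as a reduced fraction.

TtMmNn gametes: TMN×1, TMn×1, TmN×1, Tmn×1, tMN×1, tMn×1, tmN×1, tmn×1
Ttmmnn gametes: Tmn×4, tmn×4
TtMmNn×Ttmmnn grid (8·8=64): TTMmNn=4 TTMmnn=4 TTmmNn=4 TTmmnn=4 TtMmNn=8 TtMmnn=8 TtmmNn=8 Ttmmnn=8 ttMmNn=4 ttMmnn=4 ttmmNn=4 ttmmnn=4
T_ mm N_ hits 12/64; gcd=4; 12÷4/64÷4 = 3/16

P(T_ mm N_) = 3/16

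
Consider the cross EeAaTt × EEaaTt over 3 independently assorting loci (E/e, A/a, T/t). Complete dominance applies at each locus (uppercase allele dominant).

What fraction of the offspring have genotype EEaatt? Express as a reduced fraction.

EeAaTt gametes: EAT×1, EAt×1, EaT×1, Eat×1, eAT×1, eAt×1, eaT×1, eat×1
EEaaTt gametes: EaT×4, Eat×4
EeAaTt×EEaaTt grid (8·8=64): EEAaTT=4 EEAaTt=8 EEAatt=4 EEaaTT=4 EEaaTt=8 EEaatt=4 EeAaTT=4 EeAaTt=8 EeAatt=4 EeaaTT=4 EeaaTt=8 Eeaatt=4
EEaatt hits 4/64; gcd=4; 4÷4/64÷4 = 1/16

P(EEaatt) = 1/16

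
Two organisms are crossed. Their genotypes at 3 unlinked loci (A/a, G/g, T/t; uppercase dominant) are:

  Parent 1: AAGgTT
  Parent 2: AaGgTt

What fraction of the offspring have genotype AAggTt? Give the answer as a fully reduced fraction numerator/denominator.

P(AAggTt) = 1/16

AAGgTT gametes: AGT×4, AgT×4
AaGgTt gametes: AGT×1, AGt×1, AgT×1, Agt×1, aGT×1, aGt×1, agT×1, agt×1
AAGgTT×AaGgTt grid (8·8=64): AAGGTT=4 AAGGTt=4 AAGgTT=8 AAGgTt=8 AAggTT=4 AAggTt=4 AaGGTT=4 AaGGTt=4 AaGgTT=8 AaGgTt=8 AaggTT=4 AaggTt=4
AAggTt hits 4/64; gcd=4; 4÷4/64÷4 = 1/16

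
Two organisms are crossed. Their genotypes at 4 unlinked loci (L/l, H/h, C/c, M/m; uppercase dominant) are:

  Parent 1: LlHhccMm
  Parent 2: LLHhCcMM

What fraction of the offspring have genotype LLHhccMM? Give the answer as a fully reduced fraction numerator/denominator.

P(LLHhccMM) = 1/16

LlHhccMm gametes: LHcM×2, LHcm×2, LhcM×2, Lhcm×2, lHcM×2, lHcm×2, lhcM×2, lhcm×2
LLHhCcMM gametes: LHCM×4, LHcM×4, LhCM×4, LhcM×4
LlHhccMm×LLHhCcMM grid (16·16=256): LLHHCcMM=8 LLHHCcMm=8 LLHHccMM=8 LLHHccMm=8 LLHhCcMM=16 LLHhCcMm=16 LLHhccMM=16 LLHhccMm=16 LLhhCcMM=8 LLhhCcMm=8 LLhhccMM=8 LLhhccMm=8 LlHHCcMM=8 LlHHCcMm=8 LlHHccMM=8 LlHHccMm=8 LlHhCcMM=16 LlHhCcMm=16 LlHhccMM=16 LlHhccMm=16 LlhhCcMM=8 LlhhCcMm=8 LlhhccMM=8 LlhhccMm=8
LLHhccMM hits 16/256; gcd=16; 16÷16/256÷16 = 1/16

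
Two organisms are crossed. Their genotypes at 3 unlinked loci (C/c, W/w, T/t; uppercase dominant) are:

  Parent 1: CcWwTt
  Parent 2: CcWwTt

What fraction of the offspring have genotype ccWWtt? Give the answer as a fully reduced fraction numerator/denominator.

P(ccWWtt) = 1/64

CcWwTt gametes: CWT×1, CWt×1, CwT×1, Cwt×1, cWT×1, cWt×1, cwT×1, cwt×1
CcWwTt gametes: CWT×1, CWt×1, CwT×1, Cwt×1, cWT×1, cWt×1, cwT×1, cwt×1
CcWwTt×CcWwTt grid (8·8=64): CCWWTT=1 CCWWTt=2 CCWWtt=1 CCWwTT=2 CCWwTt=4 CCWwtt=2 CCwwTT=1 CCwwTt=2 CCwwtt=1 CcWWTT=2 CcWWTt=4 CcWWtt=2 CcWwTT=4 CcWwTt=8 CcWwtt=4 CcwwTT=2 CcwwTt=4 Ccwwtt=2 ccWWTT=1 ccWWTt=2 ccWWtt=1 ccWwTT=2 ccWwTt=4 ccWwtt=2 ccwwTT=1 ccwwTt=2 ccwwtt=1
ccWWtt hits 1/64; gcd=1; 1÷1/64÷1 = 1/64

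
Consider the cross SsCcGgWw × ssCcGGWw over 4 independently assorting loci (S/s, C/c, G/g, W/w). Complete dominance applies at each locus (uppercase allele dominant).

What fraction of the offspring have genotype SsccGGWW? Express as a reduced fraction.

SsCcGgWw gametes: SCGW×1, SCGw×1, SCgW×1, SCgw×1, ScGW×1, ScGw×1, ScgW×1, Scgw×1, sCGW×1, sCGw×1, sCgW×1, sCgw×1, scGW×1, scGw×1, scgW×1, scgw×1
ssCcGGWw gametes: sCGW×4, sCGw×4, scGW×4, scGw×4
SsCcGgWw×ssCcGGWw grid (16·16=256): SsCCGGWW=4 SsCCGGWw=8 SsCCGGww=4 SsCCGgWW=4 SsCCGgWw=8 SsCCGgww=4 SsCcGGWW=8 SsCcGGWw=16 SsCcGGww=8 SsCcGgWW=8 SsCcGgWw=16 SsCcGgww=8 SsccGGWW=4 SsccGGWw=8 SsccGGww=4 SsccGgWW=4 SsccGgWw=8 SsccGgww=4 ssCCGGWW=4 ssCCGGWw=8 ssCCGGww=4 ssCCGgWW=4 ssCCGgWw=8 ssCCGgww=4 ssCcGGWW=8 ssCcGGWw=16 ssCcGGww=8 ssCcGgWW=8 ssCcGgWw=16 ssCcGgww=8 ssccGGWW=4 ssccGGWw=8 ssccGGww=4 ssccGgWW=4 ssccGgWw=8 ssccGgww=4
SsccGGWW hits 4/256; gcd=4; 4÷4/256÷4 = 1/64

P(SsccGGWW) = 1/64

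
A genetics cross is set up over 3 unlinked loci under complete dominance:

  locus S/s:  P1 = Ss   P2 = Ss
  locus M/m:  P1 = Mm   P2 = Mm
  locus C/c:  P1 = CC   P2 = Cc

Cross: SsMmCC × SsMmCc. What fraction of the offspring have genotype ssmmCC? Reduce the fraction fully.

SsMmCC gametes: SMC×2, SmC×2, sMC×2, smC×2
SsMmCc gametes: SMC×1, SMc×1, SmC×1, Smc×1, sMC×1, sMc×1, smC×1, smc×1
SsMmCC×SsMmCc grid (8·8=64): SSMMCC=2 SSMMCc=2 SSMmCC=4 SSMmCc=4 SSmmCC=2 SSmmCc=2 SsMMCC=4 SsMMCc=4 SsMmCC=8 SsMmCc=8 SsmmCC=4 SsmmCc=4 ssMMCC=2 ssMMCc=2 ssMmCC=4 ssMmCc=4 ssmmCC=2 ssmmCc=2
ssmmCC hits 2/64; gcd=2; 2÷2/64÷2 = 1/32

P(ssmmCC) = 1/32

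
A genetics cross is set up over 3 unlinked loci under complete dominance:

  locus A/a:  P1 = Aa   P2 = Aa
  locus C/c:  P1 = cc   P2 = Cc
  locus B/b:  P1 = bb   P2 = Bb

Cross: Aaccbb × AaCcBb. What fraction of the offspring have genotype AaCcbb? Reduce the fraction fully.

P(AaCcbb) = 1/8

Aaccbb gametes: Acb×4, acb×4
AaCcBb gametes: ACB×1, ACb×1, AcB×1, Acb×1, aCB×1, aCb×1, acB×1, acb×1
Aaccbb×AaCcBb grid (8·8=64): AACcBb=4 AACcbb=4 AAccBb=4 AAccbb=4 AaCcBb=8 AaCcbb=8 AaccBb=8 Aaccbb=8 aaCcBb=4 aaCcbb=4 aaccBb=4 aaccbb=4
AaCcbb hits 8/64; gcd=8; 8÷8/64÷8 = 1/8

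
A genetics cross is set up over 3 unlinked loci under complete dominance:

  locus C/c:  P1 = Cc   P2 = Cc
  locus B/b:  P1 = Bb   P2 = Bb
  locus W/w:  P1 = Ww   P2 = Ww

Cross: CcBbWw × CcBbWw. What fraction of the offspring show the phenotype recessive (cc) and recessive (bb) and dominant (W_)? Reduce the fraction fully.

CcBbWw gametes: CBW×1, CBw×1, CbW×1, Cbw×1, cBW×1, cBw×1, cbW×1, cbw×1
CcBbWw gametes: CBW×1, CBw×1, CbW×1, Cbw×1, cBW×1, cBw×1, cbW×1, cbw×1
CcBbWw×CcBbWw grid (8·8=64): CCBBWW=1 CCBBWw=2 CCBBww=1 CCBbWW=2 CCBbWw=4 CCBbww=2 CCbbWW=1 CCbbWw=2 CCbbww=1 CcBBWW=2 CcBBWw=4 CcBBww=2 CcBbWW=4 CcBbWw=8 CcBbww=4 CcbbWW=2 CcbbWw=4 Ccbbww=2 ccBBWW=1 ccBBWw=2 ccBBww=1 ccBbWW=2 ccBbWw=4 ccBbww=2 ccbbWW=1 ccbbWw=2 ccbbww=1
cc bb W_ hits 3/64; gcd=1; 3÷1/64÷1 = 3/64

P(cc bb W_) = 3/64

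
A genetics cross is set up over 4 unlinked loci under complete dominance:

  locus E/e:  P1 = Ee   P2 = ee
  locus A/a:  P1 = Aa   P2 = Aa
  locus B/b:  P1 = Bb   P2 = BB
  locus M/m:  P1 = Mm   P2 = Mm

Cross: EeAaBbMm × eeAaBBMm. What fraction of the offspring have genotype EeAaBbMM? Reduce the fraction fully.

P(EeAaBbMM) = 1/32

EeAaBbMm gametes: EABM×1, EABm×1, EAbM×1, EAbm×1, EaBM×1, EaBm×1, EabM×1, Eabm×1, eABM×1, eABm×1, eAbM×1, eAbm×1, eaBM×1, eaBm×1, eabM×1, eabm×1
eeAaBBMm gametes: eABM×4, eABm×4, eaBM×4, eaBm×4
EeAaBbMm×eeAaBBMm grid (16·16=256): EeAABBMM=4 EeAABBMm=8 EeAABBmm=4 EeAABbMM=4 EeAABbMm=8 EeAABbmm=4 EeAaBBMM=8 EeAaBBMm=16 EeAaBBmm=8 EeAaBbMM=8 EeAaBbMm=16 EeAaBbmm=8 EeaaBBMM=4 EeaaBBMm=8 EeaaBBmm=4 EeaaBbMM=4 EeaaBbMm=8 EeaaBbmm=4 eeAABBMM=4 eeAABBMm=8 eeAABBmm=4 eeAABbMM=4 eeAABbMm=8 eeAABbmm=4 eeAaBBMM=8 eeAaBBMm=16 eeAaBBmm=8 eeAaBbMM=8 eeAaBbMm=16 eeAaBbmm=8 eeaaBBMM=4 eeaaBBMm=8 eeaaBBmm=4 eeaaBbMM=4 eeaaBbMm=8 eeaaBbmm=4
EeAaBbMM hits 8/256; gcd=8; 8÷8/256÷8 = 1/32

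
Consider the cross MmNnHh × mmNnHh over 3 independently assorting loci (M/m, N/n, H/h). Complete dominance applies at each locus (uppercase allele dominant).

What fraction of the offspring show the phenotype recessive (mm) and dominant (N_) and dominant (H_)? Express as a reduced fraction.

MmNnHh gametes: MNH×1, MNh×1, MnH×1, Mnh×1, mNH×1, mNh×1, mnH×1, mnh×1
mmNnHh gametes: mNH×2, mNh×2, mnH×2, mnh×2
MmNnHh×mmNnHh grid (8·8=64): MmNNHH=2 MmNNHh=4 MmNNhh=2 MmNnHH=4 MmNnHh=8 MmNnhh=4 MmnnHH=2 MmnnHh=4 Mmnnhh=2 mmNNHH=2 mmNNHh=4 mmNNhh=2 mmNnHH=4 mmNnHh=8 mmNnhh=4 mmnnHH=2 mmnnHh=4 mmnnhh=2
mm N_ H_ hits 18/64; gcd=2; 18÷2/64÷2 = 9/32

P(mm N_ H_) = 9/32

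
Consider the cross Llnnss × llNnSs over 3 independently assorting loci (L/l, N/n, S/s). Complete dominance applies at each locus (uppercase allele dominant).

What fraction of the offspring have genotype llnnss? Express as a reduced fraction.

Llnnss gametes: Lns×4, lns×4
llNnSs gametes: lNS×2, lNs×2, lnS×2, lns×2
Llnnss×llNnSs grid (8·8=64): LlNnSs=8 LlNnss=8 LlnnSs=8 Llnnss=8 llNnSs=8 llNnss=8 llnnSs=8 llnnss=8
llnnss hits 8/64; gcd=8; 8÷8/64÷8 = 1/8

P(llnnss) = 1/8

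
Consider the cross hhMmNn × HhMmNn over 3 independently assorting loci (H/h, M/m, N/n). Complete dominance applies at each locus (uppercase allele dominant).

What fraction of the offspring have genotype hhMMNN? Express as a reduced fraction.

hhMmNn gametes: hMN×2, hMn×2, hmN×2, hmn×2
HhMmNn gametes: HMN×1, HMn×1, HmN×1, Hmn×1, hMN×1, hMn×1, hmN×1, hmn×1
hhMmNn×HhMmNn grid (8·8=64): HhMMNN=2 HhMMNn=4 HhMMnn=2 HhMmNN=4 HhMmNn=8 HhMmnn=4 HhmmNN=2 HhmmNn=4 Hhmmnn=2 hhMMNN=2 hhMMNn=4 hhMMnn=2 hhMmNN=4 hhMmNn=8 hhMmnn=4 hhmmNN=2 hhmmNn=4 hhmmnn=2
hhMMNN hits 2/64; gcd=2; 2÷2/64÷2 = 1/32

P(hhMMNN) = 1/32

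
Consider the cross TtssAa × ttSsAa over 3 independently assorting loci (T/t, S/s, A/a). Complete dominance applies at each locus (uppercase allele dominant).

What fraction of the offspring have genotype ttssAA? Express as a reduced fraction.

TtssAa gametes: TsA×2, Tsa×2, tsA×2, tsa×2
ttSsAa gametes: tSA×2, tSa×2, tsA×2, tsa×2
TtssAa×ttSsAa grid (8·8=64): TtSsAA=4 TtSsAa=8 TtSsaa=4 TtssAA=4 TtssAa=8 Ttssaa=4 ttSsAA=4 ttSsAa=8 ttSsaa=4 ttssAA=4 ttssAa=8 ttssaa=4
ttssAA hits 4/64; gcd=4; 4÷4/64÷4 = 1/16

P(ttssAA) = 1/16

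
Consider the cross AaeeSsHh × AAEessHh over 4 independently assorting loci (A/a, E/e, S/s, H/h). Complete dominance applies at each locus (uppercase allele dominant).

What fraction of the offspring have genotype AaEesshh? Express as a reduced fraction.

P(AaEesshh) = 1/32

AaeeSsHh gametes: AeSH×2, AeSh×2, AesH×2, Aesh×2, aeSH×2, aeSh×2, aesH×2, aesh×2
AAEessHh gametes: AEsH×4, AEsh×4, AesH×4, Aesh×4
AaeeSsHh×AAEessHh grid (16·16=256): AAEeSsHH=8 AAEeSsHh=16 AAEeSshh=8 AAEessHH=8 AAEessHh=16 AAEesshh=8 AAeeSsHH=8 AAeeSsHh=16 AAeeSshh=8 AAeessHH=8 AAeessHh=16 AAeesshh=8 AaEeSsHH=8 AaEeSsHh=16 AaEeSshh=8 AaEessHH=8 AaEessHh=16 AaEesshh=8 AaeeSsHH=8 AaeeSsHh=16 AaeeSshh=8 AaeessHH=8 AaeessHh=16 Aaeesshh=8
AaEesshh hits 8/256; gcd=8; 8÷8/256÷8 = 1/32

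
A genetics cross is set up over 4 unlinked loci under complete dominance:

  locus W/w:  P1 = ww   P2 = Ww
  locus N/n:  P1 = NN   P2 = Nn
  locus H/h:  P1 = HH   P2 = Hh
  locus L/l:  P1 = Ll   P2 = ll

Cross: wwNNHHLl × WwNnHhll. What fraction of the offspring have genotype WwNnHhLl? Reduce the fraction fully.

P(WwNnHhLl) = 1/16

wwNNHHLl gametes: wNHL×8, wNHl×8
WwNnHhll gametes: WNHl×2, WNhl×2, WnHl×2, Wnhl×2, wNHl×2, wNhl×2, wnHl×2, wnhl×2
wwNNHHLl×WwNnHhll grid (16·16=256): WwNNHHLl=16 WwNNHHll=16 WwNNHhLl=16 WwNNHhll=16 WwNnHHLl=16 WwNnHHll=16 WwNnHhLl=16 WwNnHhll=16 wwNNHHLl=16 wwNNHHll=16 wwNNHhLl=16 wwNNHhll=16 wwNnHHLl=16 wwNnHHll=16 wwNnHhLl=16 wwNnHhll=16
WwNnHhLl hits 16/256; gcd=16; 16÷16/256÷16 = 1/16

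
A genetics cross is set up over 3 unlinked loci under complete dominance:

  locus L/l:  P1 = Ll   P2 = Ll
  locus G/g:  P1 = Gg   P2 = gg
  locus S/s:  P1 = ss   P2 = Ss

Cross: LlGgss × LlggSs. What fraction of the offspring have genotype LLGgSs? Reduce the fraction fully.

LlGgss gametes: LGs×2, Lgs×2, lGs×2, lgs×2
LlggSs gametes: LgS×2, Lgs×2, lgS×2, lgs×2
LlGgss×LlggSs grid (8·8=64): LLGgSs=4 LLGgss=4 LLggSs=4 LLggss=4 LlGgSs=8 LlGgss=8 LlggSs=8 Llggss=8 llGgSs=4 llGgss=4 llggSs=4 llggss=4
LLGgSs hits 4/64; gcd=4; 4÷4/64÷4 = 1/16

P(LLGgSs) = 1/16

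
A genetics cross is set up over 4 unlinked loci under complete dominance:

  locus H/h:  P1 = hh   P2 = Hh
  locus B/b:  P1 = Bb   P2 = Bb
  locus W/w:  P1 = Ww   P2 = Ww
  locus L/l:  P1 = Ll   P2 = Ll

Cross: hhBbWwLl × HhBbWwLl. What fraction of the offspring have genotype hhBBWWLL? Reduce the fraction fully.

hhBbWwLl gametes: hBWL×2, hBWl×2, hBwL×2, hBwl×2, hbWL×2, hbWl×2, hbwL×2, hbwl×2
HhBbWwLl gametes: HBWL×1, HBWl×1, HBwL×1, HBwl×1, HbWL×1, HbWl×1, HbwL×1, Hbwl×1, hBWL×1, hBWl×1, hBwL×1, hBwl×1, hbWL×1, hbWl×1, hbwL×1, hbwl×1
hhBbWwLl×HhBbWwLl grid (16·16=256): HhBBWWLL=2 HhBBWWLl=4 HhBBWWll=2 HhBBWwLL=4 HhBBWwLl=8 HhBBWwll=4 HhBBwwLL=2 HhBBwwLl=4 HhBBwwll=2 HhBbWWLL=4 HhBbWWLl=8 HhBbWWll=4 HhBbWwLL=8 HhBbWwLl=16 HhBbWwll=8 HhBbwwLL=4 HhBbwwLl=8 HhBbwwll=4 HhbbWWLL=2 HhbbWWLl=4 HhbbWWll=2 HhbbWwLL=4 HhbbWwLl=8 HhbbWwll=4 HhbbwwLL=2 HhbbwwLl=4 Hhbbwwll=2 hhBBWWLL=2 hhBBWWLl=4 hhBBWWll=2 hhBBWwLL=4 hhBBWwLl=8 hhBBWwll=4 hhBBwwLL=2 hhBBwwLl=4 hhBBwwll=2 hhBbWWLL=4 hhBbWWLl=8 hhBbWWll=4 hhBbWwLL=8 hhBbWwLl=16 hhBbWwll=8 hhBbwwLL=4 hhBbwwLl=8 hhBbwwll=4 hhbbWWLL=2 hhbbWWLl=4 hhbbWWll=2 hhbbWwLL=4 hhbbWwLl=8 hhbbWwll=4 hhbbwwLL=2 hhbbwwLl=4 hhbbwwll=2
hhBBWWLL hits 2/256; gcd=2; 2÷2/256÷2 = 1/128

P(hhBBWWLL) = 1/128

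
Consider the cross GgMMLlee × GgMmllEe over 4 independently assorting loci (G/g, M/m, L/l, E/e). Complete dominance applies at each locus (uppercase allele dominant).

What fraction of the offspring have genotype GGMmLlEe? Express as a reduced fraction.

P(GGMmLlEe) = 1/32

GgMMLlee gametes: GMLe×4, GMle×4, gMLe×4, gMle×4
GgMmllEe gametes: GMlE×2, GMle×2, GmlE×2, Gmle×2, gMlE×2, gMle×2, gmlE×2, gmle×2
GgMMLlee×GgMmllEe grid (16·16=256): GGMMLlEe=8 GGMMLlee=8 GGMMllEe=8 GGMMllee=8 GGMmLlEe=8 GGMmLlee=8 GGMmllEe=8 GGMmllee=8 GgMMLlEe=16 GgMMLlee=16 GgMMllEe=16 GgMMllee=16 GgMmLlEe=16 GgMmLlee=16 GgMmllEe=16 GgMmllee=16 ggMMLlEe=8 ggMMLlee=8 ggMMllEe=8 ggMMllee=8 ggMmLlEe=8 ggMmLlee=8 ggMmllEe=8 ggMmllee=8
GGMmLlEe hits 8/256; gcd=8; 8÷8/256÷8 = 1/32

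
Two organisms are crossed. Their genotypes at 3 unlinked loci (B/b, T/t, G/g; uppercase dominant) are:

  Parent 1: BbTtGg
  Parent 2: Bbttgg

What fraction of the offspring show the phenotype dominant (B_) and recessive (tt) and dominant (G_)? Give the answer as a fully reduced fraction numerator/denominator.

P(B_ tt G_) = 3/16

BbTtGg gametes: BTG×1, BTg×1, BtG×1, Btg×1, bTG×1, bTg×1, btG×1, btg×1
Bbttgg gametes: Btg×4, btg×4
BbTtGg×Bbttgg grid (8·8=64): BBTtGg=4 BBTtgg=4 BBttGg=4 BBttgg=4 BbTtGg=8 BbTtgg=8 BbttGg=8 Bbttgg=8 bbTtGg=4 bbTtgg=4 bbttGg=4 bbttgg=4
B_ tt G_ hits 12/64; gcd=4; 12÷4/64÷4 = 3/16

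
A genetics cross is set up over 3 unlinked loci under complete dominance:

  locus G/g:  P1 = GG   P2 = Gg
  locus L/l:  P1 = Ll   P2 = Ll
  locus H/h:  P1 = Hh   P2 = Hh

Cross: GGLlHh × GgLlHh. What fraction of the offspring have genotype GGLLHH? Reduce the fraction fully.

P(GGLLHH) = 1/32

GGLlHh gametes: GLH×2, GLh×2, GlH×2, Glh×2
GgLlHh gametes: GLH×1, GLh×1, GlH×1, Glh×1, gLH×1, gLh×1, glH×1, glh×1
GGLlHh×GgLlHh grid (8·8=64): GGLLHH=2 GGLLHh=4 GGLLhh=2 GGLlHH=4 GGLlHh=8 GGLlhh=4 GGllHH=2 GGllHh=4 GGllhh=2 GgLLHH=2 GgLLHh=4 GgLLhh=2 GgLlHH=4 GgLlHh=8 GgLlhh=4 GgllHH=2 GgllHh=4 Ggllhh=2
GGLLHH hits 2/64; gcd=2; 2÷2/64÷2 = 1/32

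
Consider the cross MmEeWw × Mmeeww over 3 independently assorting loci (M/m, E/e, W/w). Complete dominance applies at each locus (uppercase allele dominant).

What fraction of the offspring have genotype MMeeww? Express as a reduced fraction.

MmEeWw gametes: MEW×1, MEw×1, MeW×1, Mew×1, mEW×1, mEw×1, meW×1, mew×1
Mmeeww gametes: Mew×4, mew×4
MmEeWw×Mmeeww grid (8·8=64): MMEeWw=4 MMEeww=4 MMeeWw=4 MMeeww=4 MmEeWw=8 MmEeww=8 MmeeWw=8 Mmeeww=8 mmEeWw=4 mmEeww=4 mmeeWw=4 mmeeww=4
MMeeww hits 4/64; gcd=4; 4÷4/64÷4 = 1/16

P(MMeeww) = 1/16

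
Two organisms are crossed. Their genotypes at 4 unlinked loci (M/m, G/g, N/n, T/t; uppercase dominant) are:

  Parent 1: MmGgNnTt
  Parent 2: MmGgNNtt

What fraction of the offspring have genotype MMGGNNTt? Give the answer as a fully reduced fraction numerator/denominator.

MmGgNnTt gametes: MGNT×1, MGNt×1, MGnT×1, MGnt×1, MgNT×1, MgNt×1, MgnT×1, Mgnt×1, mGNT×1, mGNt×1, mGnT×1, mGnt×1, mgNT×1, mgNt×1, mgnT×1, mgnt×1
MmGgNNtt gametes: MGNt×4, MgNt×4, mGNt×4, mgNt×4
MmGgNnTt×MmGgNNtt grid (16·16=256): MMGGNNTt=4 MMGGNNtt=4 MMGGNnTt=4 MMGGNntt=4 MMGgNNTt=8 MMGgNNtt=8 MMGgNnTt=8 MMGgNntt=8 MMggNNTt=4 MMggNNtt=4 MMggNnTt=4 MMggNntt=4 MmGGNNTt=8 MmGGNNtt=8 MmGGNnTt=8 MmGGNntt=8 MmGgNNTt=16 MmGgNNtt=16 MmGgNnTt=16 MmGgNntt=16 MmggNNTt=8 MmggNNtt=8 MmggNnTt=8 MmggNntt=8 mmGGNNTt=4 mmGGNNtt=4 mmGGNnTt=4 mmGGNntt=4 mmGgNNTt=8 mmGgNNtt=8 mmGgNnTt=8 mmGgNntt=8 mmggNNTt=4 mmggNNtt=4 mmggNnTt=4 mmggNntt=4
MMGGNNTt hits 4/256; gcd=4; 4÷4/256÷4 = 1/64

P(MMGGNNTt) = 1/64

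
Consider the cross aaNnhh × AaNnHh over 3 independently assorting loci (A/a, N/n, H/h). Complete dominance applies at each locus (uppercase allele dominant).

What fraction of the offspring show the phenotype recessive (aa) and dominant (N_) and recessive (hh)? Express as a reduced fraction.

P(aa N_ hh) = 3/16

aaNnhh gametes: aNh×4, anh×4
AaNnHh gametes: ANH×1, ANh×1, AnH×1, Anh×1, aNH×1, aNh×1, anH×1, anh×1
aaNnhh×AaNnHh grid (8·8=64): AaNNHh=4 AaNNhh=4 AaNnHh=8 AaNnhh=8 AannHh=4 Aannhh=4 aaNNHh=4 aaNNhh=4 aaNnHh=8 aaNnhh=8 aannHh=4 aannhh=4
aa N_ hh hits 12/64; gcd=4; 12÷4/64÷4 = 3/16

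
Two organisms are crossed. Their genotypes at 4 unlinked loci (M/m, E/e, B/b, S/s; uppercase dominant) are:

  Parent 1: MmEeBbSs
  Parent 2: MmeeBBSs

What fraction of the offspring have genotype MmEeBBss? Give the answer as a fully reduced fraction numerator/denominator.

P(MmEeBBss) = 1/32

MmEeBbSs gametes: MEBS×1, MEBs×1, MEbS×1, MEbs×1, MeBS×1, MeBs×1, MebS×1, Mebs×1, mEBS×1, mEBs×1, mEbS×1, mEbs×1, meBS×1, meBs×1, mebS×1, mebs×1
MmeeBBSs gametes: MeBS×4, MeBs×4, meBS×4, meBs×4
MmEeBbSs×MmeeBBSs grid (16·16=256): MMEeBBSS=4 MMEeBBSs=8 MMEeBBss=4 MMEeBbSS=4 MMEeBbSs=8 MMEeBbss=4 MMeeBBSS=4 MMeeBBSs=8 MMeeBBss=4 MMeeBbSS=4 MMeeBbSs=8 MMeeBbss=4 MmEeBBSS=8 MmEeBBSs=16 MmEeBBss=8 MmEeBbSS=8 MmEeBbSs=16 MmEeBbss=8 MmeeBBSS=8 MmeeBBSs=16 MmeeBBss=8 MmeeBbSS=8 MmeeBbSs=16 MmeeBbss=8 mmEeBBSS=4 mmEeBBSs=8 mmEeBBss=4 mmEeBbSS=4 mmEeBbSs=8 mmEeBbss=4 mmeeBBSS=4 mmeeBBSs=8 mmeeBBss=4 mmeeBbSS=4 mmeeBbSs=8 mmeeBbss=4
MmEeBBss hits 8/256; gcd=8; 8÷8/256÷8 = 1/32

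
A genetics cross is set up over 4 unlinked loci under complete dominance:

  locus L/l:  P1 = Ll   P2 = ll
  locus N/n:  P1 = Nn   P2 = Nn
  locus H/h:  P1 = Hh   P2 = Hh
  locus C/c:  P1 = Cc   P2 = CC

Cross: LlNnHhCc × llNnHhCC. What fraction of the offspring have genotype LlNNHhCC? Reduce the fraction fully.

P(LlNNHhCC) = 1/32

LlNnHhCc gametes: LNHC×1, LNHc×1, LNhC×1, LNhc×1, LnHC×1, LnHc×1, LnhC×1, Lnhc×1, lNHC×1, lNHc×1, lNhC×1, lNhc×1, lnHC×1, lnHc×1, lnhC×1, lnhc×1
llNnHhCC gametes: lNHC×4, lNhC×4, lnHC×4, lnhC×4
LlNnHhCc×llNnHhCC grid (16·16=256): LlNNHHCC=4 LlNNHHCc=4 LlNNHhCC=8 LlNNHhCc=8 LlNNhhCC=4 LlNNhhCc=4 LlNnHHCC=8 LlNnHHCc=8 LlNnHhCC=16 LlNnHhCc=16 LlNnhhCC=8 LlNnhhCc=8 LlnnHHCC=4 LlnnHHCc=4 LlnnHhCC=8 LlnnHhCc=8 LlnnhhCC=4 LlnnhhCc=4 llNNHHCC=4 llNNHHCc=4 llNNHhCC=8 llNNHhCc=8 llNNhhCC=4 llNNhhCc=4 llNnHHCC=8 llNnHHCc=8 llNnHhCC=16 llNnHhCc=16 llNnhhCC=8 llNnhhCc=8 llnnHHCC=4 llnnHHCc=4 llnnHhCC=8 llnnHhCc=8 llnnhhCC=4 llnnhhCc=4
LlNNHhCC hits 8/256; gcd=8; 8÷8/256÷8 = 1/32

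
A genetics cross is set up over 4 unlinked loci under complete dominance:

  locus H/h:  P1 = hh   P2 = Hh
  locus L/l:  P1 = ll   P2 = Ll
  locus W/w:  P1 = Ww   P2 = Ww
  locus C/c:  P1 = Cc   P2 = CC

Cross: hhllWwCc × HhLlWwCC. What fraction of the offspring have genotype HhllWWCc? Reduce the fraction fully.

hhllWwCc gametes: hlWC×4, hlWc×4, hlwC×4, hlwc×4
HhLlWwCC gametes: HLWC×2, HLwC×2, HlWC×2, HlwC×2, hLWC×2, hLwC×2, hlWC×2, hlwC×2
hhllWwCc×HhLlWwCC grid (16·16=256): HhLlWWCC=8 HhLlWWCc=8 HhLlWwCC=16 HhLlWwCc=16 HhLlwwCC=8 HhLlwwCc=8 HhllWWCC=8 HhllWWCc=8 HhllWwCC=16 HhllWwCc=16 HhllwwCC=8 HhllwwCc=8 hhLlWWCC=8 hhLlWWCc=8 hhLlWwCC=16 hhLlWwCc=16 hhLlwwCC=8 hhLlwwCc=8 hhllWWCC=8 hhllWWCc=8 hhllWwCC=16 hhllWwCc=16 hhllwwCC=8 hhllwwCc=8
HhllWWCc hits 8/256; gcd=8; 8÷8/256÷8 = 1/32

P(HhllWWCc) = 1/32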